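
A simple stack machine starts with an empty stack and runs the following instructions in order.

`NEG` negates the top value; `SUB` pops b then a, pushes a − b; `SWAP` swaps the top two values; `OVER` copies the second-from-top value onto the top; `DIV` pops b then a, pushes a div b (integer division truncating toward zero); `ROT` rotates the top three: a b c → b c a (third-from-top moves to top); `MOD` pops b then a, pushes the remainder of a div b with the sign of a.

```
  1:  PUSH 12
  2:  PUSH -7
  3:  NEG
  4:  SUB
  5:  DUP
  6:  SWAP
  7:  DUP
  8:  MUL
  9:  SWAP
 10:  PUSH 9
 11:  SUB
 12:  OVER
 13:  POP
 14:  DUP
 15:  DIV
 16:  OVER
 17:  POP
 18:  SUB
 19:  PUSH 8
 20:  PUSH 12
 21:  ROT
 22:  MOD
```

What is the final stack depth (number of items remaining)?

2

PUSH 12 -> 12
PUSH -7 -> 12 -7
NEG     -> 12 7
SUB     -> 5
DUP     -> 5 5
SWAP    -> 5 5
DUP     -> 5 5 5
MUL     -> 5 25
SWAP    -> 25 5
PUSH 9  -> 25 5 9
SUB     -> 25 -4
OVER    -> 25 -4 25
POP     -> 25 -4
DUP     -> 25 -4 -4
DIV     -> 25 1
OVER    -> 25 1 25
POP     -> 25 1
SUB     -> 24
PUSH 8  -> 24 8
PUSH 12 -> 24 8 12
ROT     -> 8 12 24
MOD     -> 8 12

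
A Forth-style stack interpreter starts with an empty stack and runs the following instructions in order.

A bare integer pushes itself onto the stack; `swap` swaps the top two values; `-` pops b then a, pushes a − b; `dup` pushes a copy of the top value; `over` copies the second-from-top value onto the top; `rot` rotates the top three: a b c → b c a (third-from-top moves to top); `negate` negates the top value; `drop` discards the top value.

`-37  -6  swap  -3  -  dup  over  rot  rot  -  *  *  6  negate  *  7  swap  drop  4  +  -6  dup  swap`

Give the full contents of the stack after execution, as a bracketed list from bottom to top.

-37    → -37
-6     → -37 -6
swap   → -6 -37
-3     → -6 -37 -3
-      → -6 -34
dup    → -6 -34 -34
over   → -6 -34 -34 -34
rot    → -6 -34 -34 -34
rot    → -6 -34 -34 -34
-      → -6 -34 0
*      → -6 0
*      → 0
6      → 0 6
negate → 0 -6
*      → 0
7      → 0 7
swap   → 7 0
drop   → 7
4      → 7 4
+      → 11
-6     → 11 -6
dup    → 11 -6 -6
swap   → 11 -6 -6

[11, -6, -6]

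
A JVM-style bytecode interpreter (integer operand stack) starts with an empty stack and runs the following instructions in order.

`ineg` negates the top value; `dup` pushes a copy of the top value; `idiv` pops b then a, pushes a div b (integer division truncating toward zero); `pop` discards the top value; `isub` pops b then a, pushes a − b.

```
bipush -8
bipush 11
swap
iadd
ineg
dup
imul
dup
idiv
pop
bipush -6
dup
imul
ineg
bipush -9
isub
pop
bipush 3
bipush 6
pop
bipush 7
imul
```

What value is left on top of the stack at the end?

bipush -8 → -8
bipush 11 → -8 11
swap      → 11 -8
iadd      → 3
ineg      → -3
dup       → -3 -3
imul      → 9
dup       → 9 9
idiv      → 1
pop       → (empty)
bipush -6 → -6
dup       → -6 -6
imul      → 36
ineg      → -36
bipush -9 → -36 -9
isub      → -27
pop       → (empty)
bipush 3  → 3
bipush 6  → 3 6
pop       → 3
bipush 7  → 3 7
imul      → 21

21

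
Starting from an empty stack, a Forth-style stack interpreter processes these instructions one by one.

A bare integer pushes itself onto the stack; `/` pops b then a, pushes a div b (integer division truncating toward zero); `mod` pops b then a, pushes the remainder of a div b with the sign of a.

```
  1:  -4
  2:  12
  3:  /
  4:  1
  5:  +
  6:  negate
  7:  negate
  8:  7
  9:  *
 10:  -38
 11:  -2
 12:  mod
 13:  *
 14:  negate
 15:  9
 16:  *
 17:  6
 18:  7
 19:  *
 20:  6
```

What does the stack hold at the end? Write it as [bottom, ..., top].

[0, 42, 6]

-4      -4
12      -4 12
/       0
1       0 1
+       1
negate  -1
negate  1
7       1 7
*       7
-38     7 -38
-2      7 -38 -2
mod     7 0
*       0
negate  0
9       0 9
*       0
6       0 6
7       0 6 7
*       0 42
6       0 42 6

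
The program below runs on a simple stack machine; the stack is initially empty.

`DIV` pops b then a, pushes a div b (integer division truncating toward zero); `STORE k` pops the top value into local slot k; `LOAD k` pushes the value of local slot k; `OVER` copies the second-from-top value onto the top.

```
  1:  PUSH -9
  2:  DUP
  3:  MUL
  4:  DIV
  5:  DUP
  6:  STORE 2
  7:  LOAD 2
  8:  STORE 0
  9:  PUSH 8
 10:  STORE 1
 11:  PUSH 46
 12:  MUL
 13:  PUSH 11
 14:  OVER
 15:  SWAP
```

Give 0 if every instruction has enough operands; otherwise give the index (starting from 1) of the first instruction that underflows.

4

PUSH -9  [-9]
DUP      [-9, -9]
MUL      [81]
DIV  — needs 2 operands, stack has 1 → underflow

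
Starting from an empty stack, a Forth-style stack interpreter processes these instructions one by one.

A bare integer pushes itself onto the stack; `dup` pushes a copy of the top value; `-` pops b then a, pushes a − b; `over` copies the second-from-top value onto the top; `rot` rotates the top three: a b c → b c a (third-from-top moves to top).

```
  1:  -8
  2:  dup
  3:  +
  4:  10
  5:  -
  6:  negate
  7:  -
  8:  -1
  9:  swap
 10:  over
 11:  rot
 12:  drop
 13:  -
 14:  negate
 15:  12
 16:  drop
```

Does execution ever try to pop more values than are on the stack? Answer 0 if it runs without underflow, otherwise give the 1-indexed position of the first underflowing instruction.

-8     -> -8
dup    -> -8 -8
+      -> -16
10     -> -16 10
-      -> -26
negate -> 26
-  — needs 2 operands, stack has 1 → underflow

7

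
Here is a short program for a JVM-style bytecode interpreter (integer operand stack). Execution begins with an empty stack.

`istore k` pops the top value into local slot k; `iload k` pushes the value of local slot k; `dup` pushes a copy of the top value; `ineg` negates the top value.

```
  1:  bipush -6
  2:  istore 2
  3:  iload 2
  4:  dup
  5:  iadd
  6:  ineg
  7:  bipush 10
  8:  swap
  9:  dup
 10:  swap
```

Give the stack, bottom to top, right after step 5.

bipush -6 → -6
istore 2  → (empty)
iload 2   → -6
dup       → -6 -6
iadd      → -12

[-12]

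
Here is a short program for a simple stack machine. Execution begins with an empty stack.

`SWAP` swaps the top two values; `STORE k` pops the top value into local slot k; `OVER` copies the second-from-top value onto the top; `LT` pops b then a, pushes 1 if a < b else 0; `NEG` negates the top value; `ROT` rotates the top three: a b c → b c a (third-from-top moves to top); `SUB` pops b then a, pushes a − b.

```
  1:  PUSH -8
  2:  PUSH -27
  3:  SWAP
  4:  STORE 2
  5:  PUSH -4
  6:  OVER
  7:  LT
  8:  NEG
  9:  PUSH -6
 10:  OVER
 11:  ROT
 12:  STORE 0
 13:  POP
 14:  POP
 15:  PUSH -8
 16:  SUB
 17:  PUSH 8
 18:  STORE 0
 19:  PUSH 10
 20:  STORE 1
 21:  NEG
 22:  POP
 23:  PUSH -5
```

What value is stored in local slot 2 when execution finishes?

PUSH -8  : [-8]
PUSH -27 : [-8, -27]
SWAP     : [-27, -8]
STORE 2  : [-27]
PUSH -4  : [-27, -4]
OVER     : [-27, -4, -27]
LT       : [-27, 0]
NEG      : [-27, 0]
PUSH -6  : [-27, 0, -6]
OVER     : [-27, 0, -6, 0]
ROT      : [-27, -6, 0, 0]
STORE 0  : [-27, -6, 0]
POP      : [-27, -6]
POP      : [-27]
PUSH -8  : [-27, -8]
SUB      : [-19]
PUSH 8   : [-19, 8]
STORE 0  : [-19]
PUSH 10  : [-19, 10]
STORE 1  : [-19]
NEG      : [19]
POP      : []
PUSH -5  : [-5]

-8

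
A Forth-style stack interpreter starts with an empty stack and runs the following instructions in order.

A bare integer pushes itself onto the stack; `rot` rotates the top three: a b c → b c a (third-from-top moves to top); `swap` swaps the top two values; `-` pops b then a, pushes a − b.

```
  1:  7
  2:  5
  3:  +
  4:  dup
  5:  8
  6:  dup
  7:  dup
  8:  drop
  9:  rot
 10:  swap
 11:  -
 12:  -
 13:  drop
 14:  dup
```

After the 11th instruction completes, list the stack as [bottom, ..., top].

7     [7]
5     [7, 5]
+     [12]
dup   [12, 12]
8     [12, 12, 8]
dup   [12, 12, 8, 8]
dup   [12, 12, 8, 8, 8]
drop  [12, 12, 8, 8]
rot   [12, 8, 8, 12]
swap  [12, 8, 12, 8]
-     [12, 8, 4]

[12, 8, 4]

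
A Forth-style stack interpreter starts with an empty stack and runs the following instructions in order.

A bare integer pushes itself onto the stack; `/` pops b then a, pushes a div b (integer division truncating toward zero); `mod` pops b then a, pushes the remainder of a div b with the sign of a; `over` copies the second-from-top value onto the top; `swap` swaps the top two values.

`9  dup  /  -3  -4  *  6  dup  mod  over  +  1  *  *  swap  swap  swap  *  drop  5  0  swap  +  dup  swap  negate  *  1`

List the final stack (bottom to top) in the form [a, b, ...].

[-25, 1]

9       9
dup     9 9
/       1
-3      1 -3
-4      1 -3 -4
*       1 12
6       1 12 6
dup     1 12 6 6
mod     1 12 0
over    1 12 0 12
+       1 12 12
1       1 12 12 1
*       1 12 12
*       1 144
swap    144 1
swap    1 144
swap    144 1
*       144
drop    (empty)
5       5
0       5 0
swap    0 5
+       5
dup     5 5
swap    5 5
negate  5 -5
*       -25
1       -25 1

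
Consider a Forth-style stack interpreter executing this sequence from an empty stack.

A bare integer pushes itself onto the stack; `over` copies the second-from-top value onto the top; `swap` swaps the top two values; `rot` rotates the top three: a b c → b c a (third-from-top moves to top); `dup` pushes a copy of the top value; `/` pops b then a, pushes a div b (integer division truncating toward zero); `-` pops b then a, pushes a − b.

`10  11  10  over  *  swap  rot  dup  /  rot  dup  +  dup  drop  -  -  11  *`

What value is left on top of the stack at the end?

2530

10   : [10]
11   : [10, 11]
10   : [10, 11, 10]
over : [10, 11, 10, 11]
*    : [10, 11, 110]
swap : [10, 110, 11]
rot  : [110, 11, 10]
dup  : [110, 11, 10, 10]
/    : [110, 11, 1]
rot  : [11, 1, 110]
dup  : [11, 1, 110, 110]
+    : [11, 1, 220]
dup  : [11, 1, 220, 220]
drop : [11, 1, 220]
-    : [11, -219]
-    : [230]
11   : [230, 11]
*    : [2530]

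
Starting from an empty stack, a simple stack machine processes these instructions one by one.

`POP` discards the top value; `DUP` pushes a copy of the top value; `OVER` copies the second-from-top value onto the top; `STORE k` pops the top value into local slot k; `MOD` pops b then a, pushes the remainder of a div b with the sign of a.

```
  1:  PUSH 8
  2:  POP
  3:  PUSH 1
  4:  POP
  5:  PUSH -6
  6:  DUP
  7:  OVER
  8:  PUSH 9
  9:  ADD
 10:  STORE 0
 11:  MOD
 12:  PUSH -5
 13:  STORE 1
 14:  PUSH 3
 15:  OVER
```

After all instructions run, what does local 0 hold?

PUSH 8   8
POP      (empty)
PUSH 1   1
POP      (empty)
PUSH -6  -6
DUP      -6 -6
OVER     -6 -6 -6
PUSH 9   -6 -6 -6 9
ADD      -6 -6 3
STORE 0  -6 -6
MOD      0
PUSH -5  0 -5
STORE 1  0
PUSH 3   0 3
OVER     0 3 0

3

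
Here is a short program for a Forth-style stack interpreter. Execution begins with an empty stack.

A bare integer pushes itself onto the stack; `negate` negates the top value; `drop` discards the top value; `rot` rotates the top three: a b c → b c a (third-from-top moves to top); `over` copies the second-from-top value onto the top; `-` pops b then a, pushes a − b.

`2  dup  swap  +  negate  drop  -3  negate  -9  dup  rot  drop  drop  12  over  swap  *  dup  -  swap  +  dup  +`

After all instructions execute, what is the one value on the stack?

-18

2      → [2]
dup    → [2, 2]
swap   → [2, 2]
+      → [4]
negate → [-4]
drop   → []
-3     → [-3]
negate → [3]
-9     → [3, -9]
dup    → [3, -9, -9]
rot    → [-9, -9, 3]
drop   → [-9, -9]
drop   → [-9]
12     → [-9, 12]
over   → [-9, 12, -9]
swap   → [-9, -9, 12]
*      → [-9, -108]
dup    → [-9, -108, -108]
-      → [-9, 0]
swap   → [0, -9]
+      → [-9]
dup    → [-9, -9]
+      → [-18]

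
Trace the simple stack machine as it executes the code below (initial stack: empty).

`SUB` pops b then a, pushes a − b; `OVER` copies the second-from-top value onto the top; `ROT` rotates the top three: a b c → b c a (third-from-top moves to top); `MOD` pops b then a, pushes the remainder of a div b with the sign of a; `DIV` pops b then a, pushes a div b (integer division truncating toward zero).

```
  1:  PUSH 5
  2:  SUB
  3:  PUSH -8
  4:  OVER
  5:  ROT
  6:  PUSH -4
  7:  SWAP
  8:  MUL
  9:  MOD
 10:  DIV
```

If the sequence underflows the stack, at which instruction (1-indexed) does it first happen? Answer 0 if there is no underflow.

2

PUSH 5 : [5]
SUB  — needs 2 operands, stack has 1 → underflow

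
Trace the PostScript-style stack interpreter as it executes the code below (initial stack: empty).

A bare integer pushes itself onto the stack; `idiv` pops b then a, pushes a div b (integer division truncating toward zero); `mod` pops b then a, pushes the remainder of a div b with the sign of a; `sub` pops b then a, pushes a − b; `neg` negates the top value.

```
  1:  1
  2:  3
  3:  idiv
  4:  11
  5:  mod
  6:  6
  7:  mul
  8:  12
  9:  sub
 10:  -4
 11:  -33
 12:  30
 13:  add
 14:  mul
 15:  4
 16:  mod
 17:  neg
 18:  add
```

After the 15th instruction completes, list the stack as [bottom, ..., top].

[-12, 12, 4]

1    → [1]
3    → [1, 3]
idiv → [0]
11   → [0, 11]
mod  → [0]
6    → [0, 6]
mul  → [0]
12   → [0, 12]
sub  → [-12]
-4   → [-12, -4]
-33  → [-12, -4, -33]
30   → [-12, -4, -33, 30]
add  → [-12, -4, -3]
mul  → [-12, 12]
4    → [-12, 12, 4]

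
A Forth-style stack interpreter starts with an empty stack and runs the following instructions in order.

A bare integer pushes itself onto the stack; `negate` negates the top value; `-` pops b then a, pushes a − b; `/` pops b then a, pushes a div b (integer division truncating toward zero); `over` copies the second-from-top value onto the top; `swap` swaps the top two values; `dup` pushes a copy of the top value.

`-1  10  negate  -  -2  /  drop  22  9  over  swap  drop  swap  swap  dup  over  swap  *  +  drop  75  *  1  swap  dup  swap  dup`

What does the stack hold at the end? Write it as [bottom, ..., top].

-1     → -1
10     → -1 10
negate → -1 -10
-      → 9
-2     → 9 -2
/      → -4
drop   → (empty)
22     → 22
9      → 22 9
over   → 22 9 22
swap   → 22 22 9
drop   → 22 22
swap   → 22 22
swap   → 22 22
dup    → 22 22 22
over   → 22 22 22 22
swap   → 22 22 22 22
*      → 22 22 484
+      → 22 506
drop   → 22
75     → 22 75
*      → 1650
1      → 1650 1
swap   → 1 1650
dup    → 1 1650 1650
swap   → 1 1650 1650
dup    → 1 1650 1650 1650

[1, 1650, 1650, 1650]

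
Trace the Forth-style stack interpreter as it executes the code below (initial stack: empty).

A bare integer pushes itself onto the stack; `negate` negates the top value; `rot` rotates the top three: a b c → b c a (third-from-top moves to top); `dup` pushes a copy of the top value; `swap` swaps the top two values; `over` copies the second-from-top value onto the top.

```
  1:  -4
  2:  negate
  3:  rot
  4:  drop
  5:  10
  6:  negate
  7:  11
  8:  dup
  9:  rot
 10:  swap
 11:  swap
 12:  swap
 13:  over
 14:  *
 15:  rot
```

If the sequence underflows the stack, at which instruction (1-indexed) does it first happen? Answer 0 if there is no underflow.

3

-4      [-4]
negate  [4]
rot  — needs 3 operands, stack has 1 → underflow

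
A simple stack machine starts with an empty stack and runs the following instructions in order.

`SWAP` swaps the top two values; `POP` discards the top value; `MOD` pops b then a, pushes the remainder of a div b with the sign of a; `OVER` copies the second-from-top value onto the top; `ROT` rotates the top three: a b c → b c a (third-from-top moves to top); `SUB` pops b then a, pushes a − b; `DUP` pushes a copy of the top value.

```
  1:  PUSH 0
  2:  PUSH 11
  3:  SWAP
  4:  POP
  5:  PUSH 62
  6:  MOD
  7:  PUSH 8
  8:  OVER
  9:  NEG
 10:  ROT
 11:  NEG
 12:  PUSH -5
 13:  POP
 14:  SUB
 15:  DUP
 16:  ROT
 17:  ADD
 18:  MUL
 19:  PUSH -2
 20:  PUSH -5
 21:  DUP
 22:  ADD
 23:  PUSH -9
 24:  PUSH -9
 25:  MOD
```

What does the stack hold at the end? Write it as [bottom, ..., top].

[0, -2, -10, 0]

PUSH 0  -> 0
PUSH 11 -> 0 11
SWAP    -> 11 0
POP     -> 11
PUSH 62 -> 11 62
MOD     -> 11
PUSH 8  -> 11 8
OVER    -> 11 8 11
NEG     -> 11 8 -11
ROT     -> 8 -11 11
NEG     -> 8 -11 -11
PUSH -5 -> 8 -11 -11 -5
POP     -> 8 -11 -11
SUB     -> 8 0
DUP     -> 8 0 0
ROT     -> 0 0 8
ADD     -> 0 8
MUL     -> 0
PUSH -2 -> 0 -2
PUSH -5 -> 0 -2 -5
DUP     -> 0 -2 -5 -5
ADD     -> 0 -2 -10
PUSH -9 -> 0 -2 -10 -9
PUSH -9 -> 0 -2 -10 -9 -9
MOD     -> 0 -2 -10 0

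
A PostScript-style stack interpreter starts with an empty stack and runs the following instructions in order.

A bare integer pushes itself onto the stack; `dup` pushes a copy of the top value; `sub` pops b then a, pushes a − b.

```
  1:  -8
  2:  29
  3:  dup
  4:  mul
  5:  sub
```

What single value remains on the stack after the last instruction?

-8  → -8
29  → -8 29
dup → -8 29 29
mul → -8 841
sub → -849

-849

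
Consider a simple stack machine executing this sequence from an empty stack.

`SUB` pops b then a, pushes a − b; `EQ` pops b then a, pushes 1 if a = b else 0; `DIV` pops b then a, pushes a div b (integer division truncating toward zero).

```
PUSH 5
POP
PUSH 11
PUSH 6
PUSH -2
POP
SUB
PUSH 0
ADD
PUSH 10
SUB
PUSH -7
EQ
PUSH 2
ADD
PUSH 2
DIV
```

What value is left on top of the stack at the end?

PUSH 5   5
POP      (empty)
PUSH 11  11
PUSH 6   11 6
PUSH -2  11 6 -2
POP      11 6
SUB      5
PUSH 0   5 0
ADD      5
PUSH 10  5 10
SUB      -5
PUSH -7  -5 -7
EQ       0
PUSH 2   0 2
ADD      2
PUSH 2   2 2
DIV      1

1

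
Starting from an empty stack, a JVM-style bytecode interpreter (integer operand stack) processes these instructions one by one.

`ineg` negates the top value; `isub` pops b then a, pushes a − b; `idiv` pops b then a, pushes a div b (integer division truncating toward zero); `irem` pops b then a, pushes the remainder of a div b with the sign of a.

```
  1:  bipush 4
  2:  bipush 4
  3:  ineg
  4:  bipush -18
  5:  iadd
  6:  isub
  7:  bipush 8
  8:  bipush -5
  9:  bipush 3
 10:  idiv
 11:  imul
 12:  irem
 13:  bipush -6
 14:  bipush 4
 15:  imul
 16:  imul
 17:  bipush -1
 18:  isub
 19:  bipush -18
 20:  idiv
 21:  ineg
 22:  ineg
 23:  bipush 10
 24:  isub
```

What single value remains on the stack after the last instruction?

-8

bipush 4   -> 4
bipush 4   -> 4 4
ineg       -> 4 -4
bipush -18 -> 4 -4 -18
iadd       -> 4 -22
isub       -> 26
bipush 8   -> 26 8
bipush -5  -> 26 8 -5
bipush 3   -> 26 8 -5 3
idiv       -> 26 8 -1
imul       -> 26 -8
irem       -> 2
bipush -6  -> 2 -6
bipush 4   -> 2 -6 4
imul       -> 2 -24
imul       -> -48
bipush -1  -> -48 -1
isub       -> -47
bipush -18 -> -47 -18
idiv       -> 2
ineg       -> -2
ineg       -> 2
bipush 10  -> 2 10
isub       -> -8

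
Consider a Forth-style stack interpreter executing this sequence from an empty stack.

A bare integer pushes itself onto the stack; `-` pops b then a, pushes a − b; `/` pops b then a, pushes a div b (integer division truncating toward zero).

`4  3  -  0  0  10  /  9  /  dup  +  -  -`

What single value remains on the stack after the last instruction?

4    [4]
3    [4, 3]
-    [1]
0    [1, 0]
0    [1, 0, 0]
10   [1, 0, 0, 10]
/    [1, 0, 0]
9    [1, 0, 0, 9]
/    [1, 0, 0]
dup  [1, 0, 0, 0]
+    [1, 0, 0]
-    [1, 0]
-    [1]

1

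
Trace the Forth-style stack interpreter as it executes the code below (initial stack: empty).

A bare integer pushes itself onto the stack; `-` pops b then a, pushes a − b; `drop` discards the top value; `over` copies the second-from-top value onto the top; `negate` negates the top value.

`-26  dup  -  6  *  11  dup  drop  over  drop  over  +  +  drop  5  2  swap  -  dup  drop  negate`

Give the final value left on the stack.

3

-26    → -26
dup    → -26 -26
-      → 0
6      → 0 6
*      → 0
11     → 0 11
dup    → 0 11 11
drop   → 0 11
over   → 0 11 0
drop   → 0 11
over   → 0 11 0
+      → 0 11
+      → 11
drop   → (empty)
5      → 5
2      → 5 2
swap   → 2 5
-      → -3
dup    → -3 -3
drop   → -3
negate → 3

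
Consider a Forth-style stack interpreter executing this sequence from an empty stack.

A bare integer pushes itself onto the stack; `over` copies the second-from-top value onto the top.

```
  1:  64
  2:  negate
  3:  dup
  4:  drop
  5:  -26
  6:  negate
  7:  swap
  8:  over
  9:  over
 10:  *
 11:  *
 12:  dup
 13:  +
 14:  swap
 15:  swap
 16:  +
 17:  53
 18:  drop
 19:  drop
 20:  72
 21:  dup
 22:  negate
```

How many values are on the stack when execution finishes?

2

64     -> 64
negate -> -64
dup    -> -64 -64
drop   -> -64
-26    -> -64 -26
negate -> -64 26
swap   -> 26 -64
over   -> 26 -64 26
over   -> 26 -64 26 -64
*      -> 26 -64 -1664
*      -> 26 106496
dup    -> 26 106496 106496
+      -> 26 212992
swap   -> 212992 26
swap   -> 26 212992
+      -> 213018
53     -> 213018 53
drop   -> 213018
drop   -> (empty)
72     -> 72
dup    -> 72 72
negate -> 72 -72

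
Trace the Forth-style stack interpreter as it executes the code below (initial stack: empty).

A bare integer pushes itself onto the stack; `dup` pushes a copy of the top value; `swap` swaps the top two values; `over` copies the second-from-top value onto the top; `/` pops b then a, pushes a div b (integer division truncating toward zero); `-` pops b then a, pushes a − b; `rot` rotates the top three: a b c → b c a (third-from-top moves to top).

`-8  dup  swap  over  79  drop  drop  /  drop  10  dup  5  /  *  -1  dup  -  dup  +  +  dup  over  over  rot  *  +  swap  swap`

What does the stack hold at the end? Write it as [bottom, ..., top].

[20, 420]

-8   → [-8]
dup  → [-8, -8]
swap → [-8, -8]
over → [-8, -8, -8]
79   → [-8, -8, -8, 79]
drop → [-8, -8, -8]
drop → [-8, -8]
/    → [1]
drop → []
10   → [10]
dup  → [10, 10]
5    → [10, 10, 5]
/    → [10, 2]
*    → [20]
-1   → [20, -1]
dup  → [20, -1, -1]
-    → [20, 0]
dup  → [20, 0, 0]
+    → [20, 0]
+    → [20]
dup  → [20, 20]
over → [20, 20, 20]
over → [20, 20, 20, 20]
rot  → [20, 20, 20, 20]
*    → [20, 20, 400]
+    → [20, 420]
swap → [420, 20]
swap → [20, 420]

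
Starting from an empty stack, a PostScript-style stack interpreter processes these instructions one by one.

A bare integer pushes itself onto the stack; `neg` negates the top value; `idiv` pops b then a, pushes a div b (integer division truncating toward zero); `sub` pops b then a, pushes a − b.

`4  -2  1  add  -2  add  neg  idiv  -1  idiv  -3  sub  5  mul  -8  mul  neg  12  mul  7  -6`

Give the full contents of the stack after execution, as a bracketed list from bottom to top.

4    -> 4
-2   -> 4 -2
1    -> 4 -2 1
add  -> 4 -1
-2   -> 4 -1 -2
add  -> 4 -3
neg  -> 4 3
idiv -> 1
-1   -> 1 -1
idiv -> -1
-3   -> -1 -3
sub  -> 2
5    -> 2 5
mul  -> 10
-8   -> 10 -8
mul  -> -80
neg  -> 80
12   -> 80 12
mul  -> 960
7    -> 960 7
-6   -> 960 7 -6

[960, 7, -6]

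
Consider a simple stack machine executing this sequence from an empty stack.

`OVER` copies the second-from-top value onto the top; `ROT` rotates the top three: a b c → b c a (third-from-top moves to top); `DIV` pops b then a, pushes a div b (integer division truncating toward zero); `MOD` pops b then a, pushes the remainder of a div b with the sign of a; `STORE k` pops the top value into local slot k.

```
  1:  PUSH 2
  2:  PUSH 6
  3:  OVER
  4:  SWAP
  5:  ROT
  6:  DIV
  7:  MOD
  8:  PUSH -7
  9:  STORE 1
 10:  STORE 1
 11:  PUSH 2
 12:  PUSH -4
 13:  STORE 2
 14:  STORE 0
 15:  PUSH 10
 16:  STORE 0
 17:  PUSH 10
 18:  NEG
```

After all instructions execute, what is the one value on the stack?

-10

PUSH 2   2
PUSH 6   2 6
OVER     2 6 2
SWAP     2 2 6
ROT      2 6 2
DIV      2 3
MOD      2
PUSH -7  2 -7
STORE 1  2
STORE 1  (empty)
PUSH 2   2
PUSH -4  2 -4
STORE 2  2
STORE 0  (empty)
PUSH 10  10
STORE 0  (empty)
PUSH 10  10
NEG      -10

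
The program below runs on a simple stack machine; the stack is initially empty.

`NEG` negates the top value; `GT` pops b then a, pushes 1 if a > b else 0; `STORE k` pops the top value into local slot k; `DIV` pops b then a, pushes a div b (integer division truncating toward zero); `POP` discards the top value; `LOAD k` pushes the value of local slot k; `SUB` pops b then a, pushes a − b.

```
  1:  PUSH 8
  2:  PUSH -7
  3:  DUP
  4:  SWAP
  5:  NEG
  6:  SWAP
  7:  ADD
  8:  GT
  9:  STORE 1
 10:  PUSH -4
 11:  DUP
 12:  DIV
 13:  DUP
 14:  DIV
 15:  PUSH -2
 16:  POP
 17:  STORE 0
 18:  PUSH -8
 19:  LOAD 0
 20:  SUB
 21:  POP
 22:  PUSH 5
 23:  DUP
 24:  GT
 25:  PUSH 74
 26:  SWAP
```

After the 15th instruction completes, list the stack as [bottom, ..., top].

[1, -2]

PUSH 8   [8]
PUSH -7  [8, -7]
DUP      [8, -7, -7]
SWAP     [8, -7, -7]
NEG      [8, -7, 7]
SWAP     [8, 7, -7]
ADD      [8, 0]
GT       [1]
STORE 1  []
PUSH -4  [-4]
DUP      [-4, -4]
DIV      [1]
DUP      [1, 1]
DIV      [1]
PUSH -2  [1, -2]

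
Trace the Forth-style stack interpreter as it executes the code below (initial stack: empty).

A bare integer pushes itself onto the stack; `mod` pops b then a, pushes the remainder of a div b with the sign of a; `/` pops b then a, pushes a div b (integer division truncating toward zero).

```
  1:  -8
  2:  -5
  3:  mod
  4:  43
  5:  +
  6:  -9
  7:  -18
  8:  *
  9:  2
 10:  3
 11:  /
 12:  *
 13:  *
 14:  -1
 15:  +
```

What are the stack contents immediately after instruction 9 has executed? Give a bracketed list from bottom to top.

[40, 162, 2]

-8  → -8
-5  → -8 -5
mod → -3
43  → -3 43
+   → 40
-9  → 40 -9
-18 → 40 -9 -18
*   → 40 162
2   → 40 162 2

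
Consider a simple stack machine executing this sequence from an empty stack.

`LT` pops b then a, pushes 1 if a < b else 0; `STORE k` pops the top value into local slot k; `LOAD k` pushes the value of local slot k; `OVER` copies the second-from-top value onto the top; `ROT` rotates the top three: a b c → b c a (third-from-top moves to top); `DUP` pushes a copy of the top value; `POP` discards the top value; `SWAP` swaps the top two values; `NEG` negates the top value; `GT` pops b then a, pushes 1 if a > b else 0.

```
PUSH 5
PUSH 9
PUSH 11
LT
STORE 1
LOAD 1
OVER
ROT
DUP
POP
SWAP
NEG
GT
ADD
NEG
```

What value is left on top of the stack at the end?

-2

PUSH 5   5
PUSH 9   5 9
PUSH 11  5 9 11
LT       5 1
STORE 1  5
LOAD 1   5 1
OVER     5 1 5
ROT      1 5 5
DUP      1 5 5 5
POP      1 5 5
SWAP     1 5 5
NEG      1 5 -5
GT       1 1
ADD      2
NEG      -2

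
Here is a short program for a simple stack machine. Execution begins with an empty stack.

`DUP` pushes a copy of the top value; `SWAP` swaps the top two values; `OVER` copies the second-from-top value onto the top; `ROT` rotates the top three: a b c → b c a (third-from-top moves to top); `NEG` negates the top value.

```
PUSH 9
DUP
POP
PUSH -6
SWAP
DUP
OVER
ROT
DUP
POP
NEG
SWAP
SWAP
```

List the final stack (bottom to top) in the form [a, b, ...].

PUSH 9  : 9
DUP     : 9 9
POP     : 9
PUSH -6 : 9 -6
SWAP    : -6 9
DUP     : -6 9 9
OVER    : -6 9 9 9
ROT     : -6 9 9 9
DUP     : -6 9 9 9 9
POP     : -6 9 9 9
NEG     : -6 9 9 -9
SWAP    : -6 9 -9 9
SWAP    : -6 9 9 -9

[-6, 9, 9, -9]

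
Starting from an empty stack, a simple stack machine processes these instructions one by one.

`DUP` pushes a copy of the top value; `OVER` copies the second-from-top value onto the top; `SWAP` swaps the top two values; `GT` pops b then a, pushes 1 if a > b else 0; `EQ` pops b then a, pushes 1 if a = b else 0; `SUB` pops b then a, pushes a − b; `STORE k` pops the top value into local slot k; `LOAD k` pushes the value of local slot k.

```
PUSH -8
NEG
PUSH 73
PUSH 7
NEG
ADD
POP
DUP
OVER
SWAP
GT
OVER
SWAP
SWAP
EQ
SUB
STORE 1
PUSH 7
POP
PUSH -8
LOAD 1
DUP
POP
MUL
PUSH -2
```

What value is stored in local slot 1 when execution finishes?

8

PUSH -8 -> -8
NEG     -> 8
PUSH 73 -> 8 73
PUSH 7  -> 8 73 7
NEG     -> 8 73 -7
ADD     -> 8 66
POP     -> 8
DUP     -> 8 8
OVER    -> 8 8 8
SWAP    -> 8 8 8
GT      -> 8 0
OVER    -> 8 0 8
SWAP    -> 8 8 0
SWAP    -> 8 0 8
EQ      -> 8 0
SUB     -> 8
STORE 1 -> (empty)
PUSH 7  -> 7
POP     -> (empty)
PUSH -8 -> -8
LOAD 1  -> -8 8
DUP     -> -8 8 8
POP     -> -8 8
MUL     -> -64
PUSH -2 -> -64 -2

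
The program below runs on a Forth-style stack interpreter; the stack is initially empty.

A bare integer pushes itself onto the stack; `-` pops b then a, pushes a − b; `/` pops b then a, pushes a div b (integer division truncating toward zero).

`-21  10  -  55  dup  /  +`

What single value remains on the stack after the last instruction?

-30

-21 -> -21
10  -> -21 10
-   -> -31
55  -> -31 55
dup -> -31 55 55
/   -> -31 1
+   -> -30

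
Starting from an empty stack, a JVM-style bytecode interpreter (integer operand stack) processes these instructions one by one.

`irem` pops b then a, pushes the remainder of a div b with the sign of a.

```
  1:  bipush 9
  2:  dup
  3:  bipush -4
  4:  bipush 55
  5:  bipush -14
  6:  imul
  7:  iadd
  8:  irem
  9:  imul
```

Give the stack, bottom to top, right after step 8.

bipush 9   -> [9]
dup        -> [9, 9]
bipush -4  -> [9, 9, -4]
bipush 55  -> [9, 9, -4, 55]
bipush -14 -> [9, 9, -4, 55, -14]
imul       -> [9, 9, -4, -770]
iadd       -> [9, 9, -774]
irem       -> [9, 9]

[9, 9]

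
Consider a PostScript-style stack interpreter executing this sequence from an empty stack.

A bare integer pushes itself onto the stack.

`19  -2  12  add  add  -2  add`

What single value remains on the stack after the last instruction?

27

19  : 19
-2  : 19 -2
12  : 19 -2 12
add : 19 10
add : 29
-2  : 29 -2
add : 27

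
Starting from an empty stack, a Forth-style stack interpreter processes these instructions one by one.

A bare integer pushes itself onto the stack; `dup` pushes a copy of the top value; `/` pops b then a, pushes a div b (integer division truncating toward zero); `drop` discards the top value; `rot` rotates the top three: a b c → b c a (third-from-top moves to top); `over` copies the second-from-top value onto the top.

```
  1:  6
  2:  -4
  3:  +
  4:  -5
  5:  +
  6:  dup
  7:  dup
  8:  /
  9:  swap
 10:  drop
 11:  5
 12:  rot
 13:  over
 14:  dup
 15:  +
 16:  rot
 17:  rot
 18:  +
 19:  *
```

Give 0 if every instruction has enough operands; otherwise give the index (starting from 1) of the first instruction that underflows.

6    → [6]
-4   → [6, -4]
+    → [2]
-5   → [2, -5]
+    → [-3]
dup  → [-3, -3]
dup  → [-3, -3, -3]
/    → [-3, 1]
swap → [1, -3]
drop → [1]
5    → [1, 5]
rot  — needs 3 operands, stack has 2 → underflow

12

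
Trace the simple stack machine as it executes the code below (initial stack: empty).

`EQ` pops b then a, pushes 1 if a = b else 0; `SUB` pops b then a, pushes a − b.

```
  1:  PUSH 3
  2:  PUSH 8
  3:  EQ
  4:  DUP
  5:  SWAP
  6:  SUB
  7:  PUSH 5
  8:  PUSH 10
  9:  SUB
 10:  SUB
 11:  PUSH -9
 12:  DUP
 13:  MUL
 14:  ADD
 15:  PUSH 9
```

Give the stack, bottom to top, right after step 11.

PUSH 3  -> 3
PUSH 8  -> 3 8
EQ      -> 0
DUP     -> 0 0
SWAP    -> 0 0
SUB     -> 0
PUSH 5  -> 0 5
PUSH 10 -> 0 5 10
SUB     -> 0 -5
SUB     -> 5
PUSH -9 -> 5 -9

[5, -9]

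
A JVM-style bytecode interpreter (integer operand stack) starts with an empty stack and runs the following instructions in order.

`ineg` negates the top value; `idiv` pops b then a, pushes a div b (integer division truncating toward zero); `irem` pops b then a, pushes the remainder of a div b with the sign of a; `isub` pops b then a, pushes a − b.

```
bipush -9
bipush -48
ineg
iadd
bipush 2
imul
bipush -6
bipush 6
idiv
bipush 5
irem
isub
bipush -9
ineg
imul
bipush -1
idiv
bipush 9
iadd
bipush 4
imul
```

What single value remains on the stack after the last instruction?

bipush -9  → [-9]
bipush -48 → [-9, -48]
ineg       → [-9, 48]
iadd       → [39]
bipush 2   → [39, 2]
imul       → [78]
bipush -6  → [78, -6]
bipush 6   → [78, -6, 6]
idiv       → [78, -1]
bipush 5   → [78, -1, 5]
irem       → [78, -1]
isub       → [79]
bipush -9  → [79, -9]
ineg       → [79, 9]
imul       → [711]
bipush -1  → [711, -1]
idiv       → [-711]
bipush 9   → [-711, 9]
iadd       → [-702]
bipush 4   → [-702, 4]
imul       → [-2808]

-2808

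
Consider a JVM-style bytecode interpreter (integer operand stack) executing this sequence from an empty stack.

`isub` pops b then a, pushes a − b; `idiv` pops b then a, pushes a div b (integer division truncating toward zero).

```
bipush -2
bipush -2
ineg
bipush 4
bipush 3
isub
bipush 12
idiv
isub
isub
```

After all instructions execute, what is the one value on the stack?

bipush -2 -> [-2]
bipush -2 -> [-2, -2]
ineg      -> [-2, 2]
bipush 4  -> [-2, 2, 4]
bipush 3  -> [-2, 2, 4, 3]
isub      -> [-2, 2, 1]
bipush 12 -> [-2, 2, 1, 12]
idiv      -> [-2, 2, 0]
isub      -> [-2, 2]
isub      -> [-4]

-4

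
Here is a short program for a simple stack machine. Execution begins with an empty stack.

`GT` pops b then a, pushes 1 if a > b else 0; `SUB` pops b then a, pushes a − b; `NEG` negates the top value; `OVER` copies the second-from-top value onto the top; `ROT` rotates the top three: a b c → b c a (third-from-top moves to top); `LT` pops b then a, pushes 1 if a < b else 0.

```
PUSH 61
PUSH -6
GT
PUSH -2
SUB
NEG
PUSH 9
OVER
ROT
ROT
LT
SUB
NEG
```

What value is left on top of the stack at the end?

4

PUSH 61 -> 61
PUSH -6 -> 61 -6
GT      -> 1
PUSH -2 -> 1 -2
SUB     -> 3
NEG     -> -3
PUSH 9  -> -3 9
OVER    -> -3 9 -3
ROT     -> 9 -3 -3
ROT     -> -3 -3 9
LT      -> -3 1
SUB     -> -4
NEG     -> 4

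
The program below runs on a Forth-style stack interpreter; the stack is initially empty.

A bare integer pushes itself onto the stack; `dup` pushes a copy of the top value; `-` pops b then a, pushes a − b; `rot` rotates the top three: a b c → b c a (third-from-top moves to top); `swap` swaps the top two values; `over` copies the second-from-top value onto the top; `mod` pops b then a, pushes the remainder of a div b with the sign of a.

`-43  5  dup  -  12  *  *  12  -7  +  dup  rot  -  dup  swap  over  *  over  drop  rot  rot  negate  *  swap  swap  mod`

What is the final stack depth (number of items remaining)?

-43    -> [-43]
5      -> [-43, 5]
dup    -> [-43, 5, 5]
-      -> [-43, 0]
12     -> [-43, 0, 12]
*      -> [-43, 0]
*      -> [0]
12     -> [0, 12]
-7     -> [0, 12, -7]
+      -> [0, 5]
dup    -> [0, 5, 5]
rot    -> [5, 5, 0]
-      -> [5, 5]
dup    -> [5, 5, 5]
swap   -> [5, 5, 5]
over   -> [5, 5, 5, 5]
*      -> [5, 5, 25]
over   -> [5, 5, 25, 5]
drop   -> [5, 5, 25]
rot    -> [5, 25, 5]
rot    -> [25, 5, 5]
negate -> [25, 5, -5]
*      -> [25, -25]
swap   -> [-25, 25]
swap   -> [25, -25]
mod    -> [0]

1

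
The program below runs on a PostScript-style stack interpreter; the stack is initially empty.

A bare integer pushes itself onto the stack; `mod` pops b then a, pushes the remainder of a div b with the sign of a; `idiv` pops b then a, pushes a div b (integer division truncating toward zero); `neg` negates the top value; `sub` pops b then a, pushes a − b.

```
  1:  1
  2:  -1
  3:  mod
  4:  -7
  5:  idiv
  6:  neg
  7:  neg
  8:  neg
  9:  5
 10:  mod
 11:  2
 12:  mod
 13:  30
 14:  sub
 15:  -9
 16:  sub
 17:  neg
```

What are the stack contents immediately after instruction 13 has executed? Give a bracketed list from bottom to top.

1    : [1]
-1   : [1, -1]
mod  : [0]
-7   : [0, -7]
idiv : [0]
neg  : [0]
neg  : [0]
neg  : [0]
5    : [0, 5]
mod  : [0]
2    : [0, 2]
mod  : [0]
30   : [0, 30]

[0, 30]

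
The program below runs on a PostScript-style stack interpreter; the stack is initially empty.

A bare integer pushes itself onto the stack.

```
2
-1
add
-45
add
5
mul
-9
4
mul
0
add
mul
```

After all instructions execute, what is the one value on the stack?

7920

2   -> 2
-1  -> 2 -1
add -> 1
-45 -> 1 -45
add -> -44
5   -> -44 5
mul -> -220
-9  -> -220 -9
4   -> -220 -9 4
mul -> -220 -36
0   -> -220 -36 0
add -> -220 -36
mul -> 7920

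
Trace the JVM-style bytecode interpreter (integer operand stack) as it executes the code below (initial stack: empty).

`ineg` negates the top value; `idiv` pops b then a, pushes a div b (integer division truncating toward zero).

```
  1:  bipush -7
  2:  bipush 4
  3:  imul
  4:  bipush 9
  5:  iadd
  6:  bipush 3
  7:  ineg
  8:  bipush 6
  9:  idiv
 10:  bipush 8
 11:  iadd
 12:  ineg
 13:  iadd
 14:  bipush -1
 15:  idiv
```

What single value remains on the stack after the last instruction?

27

bipush -7 : [-7]
bipush 4  : [-7, 4]
imul      : [-28]
bipush 9  : [-28, 9]
iadd      : [-19]
bipush 3  : [-19, 3]
ineg      : [-19, -3]
bipush 6  : [-19, -3, 6]
idiv      : [-19, 0]
bipush 8  : [-19, 0, 8]
iadd      : [-19, 8]
ineg      : [-19, -8]
iadd      : [-27]
bipush -1 : [-27, -1]
idiv      : [27]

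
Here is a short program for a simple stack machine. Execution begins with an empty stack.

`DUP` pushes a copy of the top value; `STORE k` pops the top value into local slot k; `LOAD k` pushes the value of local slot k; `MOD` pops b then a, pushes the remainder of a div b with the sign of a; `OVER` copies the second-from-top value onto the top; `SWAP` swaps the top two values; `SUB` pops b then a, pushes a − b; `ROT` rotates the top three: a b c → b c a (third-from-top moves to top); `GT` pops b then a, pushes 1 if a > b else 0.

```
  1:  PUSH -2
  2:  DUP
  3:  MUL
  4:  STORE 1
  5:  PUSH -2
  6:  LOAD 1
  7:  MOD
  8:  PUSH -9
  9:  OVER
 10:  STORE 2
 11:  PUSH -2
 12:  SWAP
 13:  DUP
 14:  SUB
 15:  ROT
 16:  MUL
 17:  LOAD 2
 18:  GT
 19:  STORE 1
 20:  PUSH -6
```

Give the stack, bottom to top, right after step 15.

PUSH -2 : -2
DUP     : -2 -2
MUL     : 4
STORE 1 : (empty)
PUSH -2 : -2
LOAD 1  : -2 4
MOD     : -2
PUSH -9 : -2 -9
OVER    : -2 -9 -2
STORE 2 : -2 -9
PUSH -2 : -2 -9 -2
SWAP    : -2 -2 -9
DUP     : -2 -2 -9 -9
SUB     : -2 -2 0
ROT     : -2 0 -2

[-2, 0, -2]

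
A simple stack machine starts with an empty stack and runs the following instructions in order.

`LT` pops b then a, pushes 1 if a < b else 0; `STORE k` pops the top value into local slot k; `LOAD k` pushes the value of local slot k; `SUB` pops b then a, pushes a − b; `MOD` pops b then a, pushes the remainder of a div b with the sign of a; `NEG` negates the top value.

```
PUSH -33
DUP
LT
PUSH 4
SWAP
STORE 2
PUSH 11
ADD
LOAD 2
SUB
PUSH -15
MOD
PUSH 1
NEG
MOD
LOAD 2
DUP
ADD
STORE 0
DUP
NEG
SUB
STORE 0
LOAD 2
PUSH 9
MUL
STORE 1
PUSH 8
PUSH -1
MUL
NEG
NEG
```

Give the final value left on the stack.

PUSH -33 : -33
DUP      : -33 -33
LT       : 0
PUSH 4   : 0 4
SWAP     : 4 0
STORE 2  : 4
PUSH 11  : 4 11
ADD      : 15
LOAD 2   : 15 0
SUB      : 15
PUSH -15 : 15 -15
MOD      : 0
PUSH 1   : 0 1
NEG      : 0 -1
MOD      : 0
LOAD 2   : 0 0
DUP      : 0 0 0
ADD      : 0 0
STORE 0  : 0
DUP      : 0 0
NEG      : 0 0
SUB      : 0
STORE 0  : (empty)
LOAD 2   : 0
PUSH 9   : 0 9
MUL      : 0
STORE 1  : (empty)
PUSH 8   : 8
PUSH -1  : 8 -1
MUL      : -8
NEG      : 8
NEG      : -8

-8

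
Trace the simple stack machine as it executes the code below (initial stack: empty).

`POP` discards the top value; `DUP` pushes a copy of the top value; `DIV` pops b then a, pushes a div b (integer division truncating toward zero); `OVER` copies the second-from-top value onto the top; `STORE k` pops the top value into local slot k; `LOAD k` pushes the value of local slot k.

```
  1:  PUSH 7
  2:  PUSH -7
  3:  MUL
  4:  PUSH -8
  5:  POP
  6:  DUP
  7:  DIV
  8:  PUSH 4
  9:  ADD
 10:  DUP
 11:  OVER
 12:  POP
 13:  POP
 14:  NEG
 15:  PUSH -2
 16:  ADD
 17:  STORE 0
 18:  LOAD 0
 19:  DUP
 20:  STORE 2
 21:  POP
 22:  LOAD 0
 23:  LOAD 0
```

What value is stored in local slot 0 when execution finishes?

PUSH 7   7
PUSH -7  7 -7
MUL      -49
PUSH -8  -49 -8
POP      -49
DUP      -49 -49
DIV      1
PUSH 4   1 4
ADD      5
DUP      5 5
OVER     5 5 5
POP      5 5
POP      5
NEG      -5
PUSH -2  -5 -2
ADD      -7
STORE 0  (empty)
LOAD 0   -7
DUP      -7 -7
STORE 2  -7
POP      (empty)
LOAD 0   -7
LOAD 0   -7 -7

-7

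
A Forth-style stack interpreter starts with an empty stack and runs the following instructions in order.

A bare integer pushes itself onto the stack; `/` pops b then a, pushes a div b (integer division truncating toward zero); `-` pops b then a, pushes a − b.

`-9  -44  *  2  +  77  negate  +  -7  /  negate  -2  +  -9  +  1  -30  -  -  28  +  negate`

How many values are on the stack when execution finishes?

-9     → -9
-44    → -9 -44
*      → 396
2      → 396 2
+      → 398
77     → 398 77
negate → 398 -77
+      → 321
-7     → 321 -7
/      → -45
negate → 45
-2     → 45 -2
+      → 43
-9     → 43 -9
+      → 34
1      → 34 1
-30    → 34 1 -30
-      → 34 31
-      → 3
28     → 3 28
+      → 31
negate → -31

1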